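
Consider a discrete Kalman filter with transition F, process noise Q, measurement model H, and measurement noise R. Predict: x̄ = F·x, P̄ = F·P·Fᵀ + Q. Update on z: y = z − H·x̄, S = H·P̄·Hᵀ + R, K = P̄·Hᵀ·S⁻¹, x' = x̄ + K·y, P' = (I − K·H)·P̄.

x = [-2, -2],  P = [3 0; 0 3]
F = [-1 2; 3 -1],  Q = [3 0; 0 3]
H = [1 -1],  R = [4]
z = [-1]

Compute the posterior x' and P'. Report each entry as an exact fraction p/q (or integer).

x' = [-269/85, -196/85]
P' = [441/85 309/85; 309/85 501/85]

x̄ = F·x = [-2, -4]
P̄ = F·P·Fᵀ + Q = [18 -15; -15 33]
y = z − H·x̄ = [-3]
S = H·P̄·Hᵀ + R = [85]
K = P̄·Hᵀ·S⁻¹ = [33/85; -48/85]
x' = x̄ + K·y = [-269/85, -196/85]
P' = (I − K·H)·P̄ = [441/85 309/85; 309/85 501/85]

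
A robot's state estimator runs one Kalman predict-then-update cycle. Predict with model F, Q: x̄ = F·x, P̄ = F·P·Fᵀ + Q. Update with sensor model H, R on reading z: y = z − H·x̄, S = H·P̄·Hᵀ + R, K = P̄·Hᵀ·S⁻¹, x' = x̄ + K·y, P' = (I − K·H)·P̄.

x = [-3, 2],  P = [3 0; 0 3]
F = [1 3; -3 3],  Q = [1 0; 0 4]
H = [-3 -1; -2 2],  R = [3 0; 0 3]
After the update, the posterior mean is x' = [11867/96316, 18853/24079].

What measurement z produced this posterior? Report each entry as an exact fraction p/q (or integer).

z = [-1, 1]

x̄ = F·x = [3, 15]
P̄ = F·P·Fᵀ + Q = [31 18; 18 58]
S = H·P̄·Hᵀ + R = [448 -2; -2 215]
K = P̄·Hᵀ·S⁻¹ = [-23917/96316 -5935/48158; -5980/24079 8904/24079]
x' − x̄ = [-277081/96316, -342332/24079] = K·y
y = (KᵀK)⁻¹·Kᵀ·(x' − x̄) = [23, -23]
z = y + H·x̄ = [23, -23] + [-24, 24] = [-1, 1]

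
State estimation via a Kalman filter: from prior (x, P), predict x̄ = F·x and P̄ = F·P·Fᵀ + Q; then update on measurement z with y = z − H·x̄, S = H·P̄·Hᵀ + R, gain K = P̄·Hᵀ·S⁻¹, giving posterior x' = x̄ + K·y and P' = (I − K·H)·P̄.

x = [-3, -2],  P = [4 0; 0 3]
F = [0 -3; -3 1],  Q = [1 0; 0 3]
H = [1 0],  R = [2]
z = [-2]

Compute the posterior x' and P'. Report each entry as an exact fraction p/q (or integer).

x̄ = F·x = [6, 7]
P̄ = F·P·Fᵀ + Q = [28 -9; -9 42]
y = z − H·x̄ = [-8]
S = H·P̄·Hᵀ + R = [30]
K = P̄·Hᵀ·S⁻¹ = [14/15; -3/10]
x' = x̄ + K·y = [-22/15, 47/5]
P' = (I − K·H)·P̄ = [28/15 -3/5; -3/5 393/10]

x' = [-22/15, 47/5]
P' = [28/15 -3/5; -3/5 393/10]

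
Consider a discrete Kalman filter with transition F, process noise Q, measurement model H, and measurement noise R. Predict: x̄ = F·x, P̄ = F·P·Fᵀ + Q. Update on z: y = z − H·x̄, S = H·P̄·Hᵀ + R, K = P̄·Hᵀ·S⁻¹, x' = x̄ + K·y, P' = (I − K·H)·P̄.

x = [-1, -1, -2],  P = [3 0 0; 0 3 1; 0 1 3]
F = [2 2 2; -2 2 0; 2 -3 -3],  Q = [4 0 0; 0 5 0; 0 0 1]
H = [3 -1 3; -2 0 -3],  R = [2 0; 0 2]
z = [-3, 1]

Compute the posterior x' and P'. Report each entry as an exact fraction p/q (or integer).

x' = [-15064/6215, 138/1243, 42943/31075]
P' = [14800/1243 10552/1243 -53184/6215; 10552/1243 10872/1243 -7050/1243; -53184/6215 -7050/1243 196678/31075]

x̄ = F·x = [-8, 0, 7]
P̄ = F·P·Fᵀ + Q = [48 4 -36; 4 29 -36; -36 -36 85]
y = z − H·x̄ = [0, 6]
S = H·P̄·Hᵀ + R = [772 -613; -613 527]
K = P̄·Hᵀ·S⁻¹ = [4844/6215 5776/6215; -183/1243 23/1243; -15738/31075 -29097/31075]
x' = x̄ + K·y = [-15064/6215, 138/1243, 42943/31075]
P' = (I − K·H)·P̄ = [14800/1243 10552/1243 -53184/6215; 10552/1243 10872/1243 -7050/1243; -53184/6215 -7050/1243 196678/31075]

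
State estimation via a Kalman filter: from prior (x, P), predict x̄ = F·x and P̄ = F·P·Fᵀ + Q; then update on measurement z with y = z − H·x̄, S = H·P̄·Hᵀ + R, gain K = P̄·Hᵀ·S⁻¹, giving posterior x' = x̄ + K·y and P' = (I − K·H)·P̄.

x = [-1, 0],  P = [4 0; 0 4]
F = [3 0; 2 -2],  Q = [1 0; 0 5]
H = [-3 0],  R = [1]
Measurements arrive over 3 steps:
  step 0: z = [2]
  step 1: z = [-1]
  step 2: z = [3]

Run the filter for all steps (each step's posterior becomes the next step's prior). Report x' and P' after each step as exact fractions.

step 0: x̄ = F·x = [-3, -2]
step 0: P̄ = F·P·Fᵀ + Q = [37 24; 24 37]
step 0: y = z − H·x̄ = [-7]
step 0: S = H·P̄·Hᵀ + R = [334]
step 0: K = P̄·Hᵀ·S⁻¹ = [-111/334; -36/167]
step 0: x' = x̄ + K·y = [-225/334, -82/167]
step 0: P' = (I − K·H)·P̄ = [37/334 12/167; 12/167 3587/167]
step 1: x̄ = F·x = [-675/334, -61/167]
step 1: P̄ = F·P·Fᵀ + Q = [667/334 39/167; 39/167 15161/167]
step 1: y = z − H·x̄ = [-2359/334]
step 1: S = H·P̄·Hᵀ + R = [6337/334]
step 1: K = P̄·Hᵀ·S⁻¹ = [-2001/6337; -234/6337]
step 1: x' = x̄ + K·y = [1326/6337, -662/6337]
step 1: P' = (I − K·H)·P̄ = [667/6337 78/6337; 78/6337 575137/6337]
step 2: x̄ = F·x = [3978/6337, 3976/6337]
step 2: P̄ = F·P·Fᵀ + Q = [12340/6337 3534/6337; 3534/6337 2334277/6337]
step 2: y = z − H·x̄ = [30945/6337]
step 2: S = H·P̄·Hᵀ + R = [117397/6337]
step 2: K = P̄·Hᵀ·S⁻¹ = [-37020/117397; -342/3787]
step 2: x' = x̄ + K·y = [-107082/117397, 706/3787]
step 2: P' = (I − K·H)·P̄ = [12340/117397 114/3787; 114/3787 1394395/3787]

step 0: x' = [-225/334, -82/167], P' = [37/334 12/167; 12/167 3587/167]
step 1: x' = [1326/6337, -662/6337], P' = [667/6337 78/6337; 78/6337 575137/6337]
step 2: x' = [-107082/117397, 706/3787], P' = [12340/117397 114/3787; 114/3787 1394395/3787]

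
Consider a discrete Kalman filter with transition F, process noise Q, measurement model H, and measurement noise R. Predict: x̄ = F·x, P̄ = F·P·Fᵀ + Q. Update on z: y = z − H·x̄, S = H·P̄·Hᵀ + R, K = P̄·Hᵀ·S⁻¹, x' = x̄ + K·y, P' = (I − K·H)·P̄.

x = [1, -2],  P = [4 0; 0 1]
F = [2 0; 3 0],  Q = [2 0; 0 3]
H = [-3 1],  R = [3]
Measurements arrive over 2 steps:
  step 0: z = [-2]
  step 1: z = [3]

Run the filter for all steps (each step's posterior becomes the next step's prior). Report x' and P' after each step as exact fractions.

step 0: x' = [3/2, 49/20], P' = [3 15/2; 15/2 417/20]
step 1: x' = [-9/17, 33/34], P' = [46/17 114/17; 114/17 318/17]

step 0: x̄ = F·x = [2, 3]
step 0: P̄ = F·P·Fᵀ + Q = [18 24; 24 39]
step 0: y = z − H·x̄ = [1]
step 0: S = H·P̄·Hᵀ + R = [60]
step 0: K = P̄·Hᵀ·S⁻¹ = [-1/2; -11/20]
step 0: x' = x̄ + K·y = [3/2, 49/20]
step 0: P' = (I − K·H)·P̄ = [3 15/2; 15/2 417/20]
step 1: x̄ = F·x = [3, 9/2]
step 1: P̄ = F·P·Fᵀ + Q = [14 18; 18 30]
step 1: y = z − H·x̄ = [15/2]
step 1: S = H·P̄·Hᵀ + R = [51]
step 1: K = P̄·Hᵀ·S⁻¹ = [-8/17; -8/17]
step 1: x' = x̄ + K·y = [-9/17, 33/34]
step 1: P' = (I − K·H)·P̄ = [46/17 114/17; 114/17 318/17]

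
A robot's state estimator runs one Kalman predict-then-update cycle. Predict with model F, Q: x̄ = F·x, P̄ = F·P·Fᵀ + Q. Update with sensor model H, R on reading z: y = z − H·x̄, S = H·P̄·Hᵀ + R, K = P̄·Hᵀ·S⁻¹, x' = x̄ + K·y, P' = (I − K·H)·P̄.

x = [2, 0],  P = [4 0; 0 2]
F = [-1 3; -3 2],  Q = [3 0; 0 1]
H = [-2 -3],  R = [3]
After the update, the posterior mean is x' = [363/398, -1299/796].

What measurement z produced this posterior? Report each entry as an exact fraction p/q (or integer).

x̄ = F·x = [-2, -6]
P̄ = F·P·Fᵀ + Q = [25 24; 24 45]
S = H·P̄·Hᵀ + R = [796]
K = P̄·Hᵀ·S⁻¹ = [-61/398; -183/796]
x' − x̄ = [1159/398, 3477/796] = K·y
y = (KᵀK)⁻¹·Kᵀ·(x' − x̄) = [-19]
z = y + H·x̄ = [-19] + [22] = [3]

z = [3]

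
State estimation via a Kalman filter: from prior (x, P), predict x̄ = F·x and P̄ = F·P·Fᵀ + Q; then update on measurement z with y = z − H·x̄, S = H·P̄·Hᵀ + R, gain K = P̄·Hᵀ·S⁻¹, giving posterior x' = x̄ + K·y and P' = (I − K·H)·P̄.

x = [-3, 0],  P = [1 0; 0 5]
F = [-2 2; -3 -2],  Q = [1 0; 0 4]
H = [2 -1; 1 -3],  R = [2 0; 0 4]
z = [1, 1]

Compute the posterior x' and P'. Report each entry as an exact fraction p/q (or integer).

x̄ = F·x = [6, 9]
P̄ = F·P·Fᵀ + Q = [25 -14; -14 33]
y = z − H·x̄ = [-2, 22]
S = H·P̄·Hᵀ + R = [191 247; 247 410]
K = P̄·Hᵀ·S⁻¹ = [9691/17301 -3011/17301; 967/5767 -2172/5767]
x' = x̄ + K·y = [18182/17301, 2185/5767]
P' = (I − K·H)·P̄ = [14038/17301 2898/5767; 2898/5767 3862/5767]

x' = [18182/17301, 2185/5767]
P' = [14038/17301 2898/5767; 2898/5767 3862/5767]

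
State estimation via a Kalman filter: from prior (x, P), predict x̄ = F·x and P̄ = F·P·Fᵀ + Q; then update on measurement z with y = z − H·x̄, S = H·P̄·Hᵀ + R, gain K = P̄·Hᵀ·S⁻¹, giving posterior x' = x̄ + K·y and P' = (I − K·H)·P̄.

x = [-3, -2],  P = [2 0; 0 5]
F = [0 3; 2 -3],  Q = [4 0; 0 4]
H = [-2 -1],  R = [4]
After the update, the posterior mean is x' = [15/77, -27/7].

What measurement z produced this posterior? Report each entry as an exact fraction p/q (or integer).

z = [3]

x̄ = F·x = [-6, 0]
P̄ = F·P·Fᵀ + Q = [49 -45; -45 57]
S = H·P̄·Hᵀ + R = [77]
K = P̄·Hᵀ·S⁻¹ = [-53/77; 3/7]
x' − x̄ = [477/77, -27/7] = K·y
y = (KᵀK)⁻¹·Kᵀ·(x' − x̄) = [-9]
z = y + H·x̄ = [-9] + [12] = [3]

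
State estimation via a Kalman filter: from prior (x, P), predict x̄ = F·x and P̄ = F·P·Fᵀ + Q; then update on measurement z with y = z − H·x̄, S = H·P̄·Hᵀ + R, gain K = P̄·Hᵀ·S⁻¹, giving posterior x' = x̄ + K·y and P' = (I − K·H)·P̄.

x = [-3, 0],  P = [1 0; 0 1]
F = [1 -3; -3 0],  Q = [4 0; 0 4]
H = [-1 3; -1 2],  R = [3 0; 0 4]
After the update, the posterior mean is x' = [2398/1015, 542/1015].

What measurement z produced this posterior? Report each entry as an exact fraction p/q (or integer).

z = [-1, -2]

x̄ = F·x = [-3, 9]
P̄ = F·P·Fᵀ + Q = [14 -3; -3 13]
S = H·P̄·Hᵀ + R = [152 107; 107 82]
K = P̄·Hᵀ·S⁻¹ = [254/1015 -579/1015; 341/1015 -86/1015]
x' − x̄ = [5443/1015, -8593/1015] = K·y
y = (KᵀK)⁻¹·Kᵀ·(x' − x̄) = [-31, -23]
z = y + H·x̄ = [-31, -23] + [30, 21] = [-1, -2]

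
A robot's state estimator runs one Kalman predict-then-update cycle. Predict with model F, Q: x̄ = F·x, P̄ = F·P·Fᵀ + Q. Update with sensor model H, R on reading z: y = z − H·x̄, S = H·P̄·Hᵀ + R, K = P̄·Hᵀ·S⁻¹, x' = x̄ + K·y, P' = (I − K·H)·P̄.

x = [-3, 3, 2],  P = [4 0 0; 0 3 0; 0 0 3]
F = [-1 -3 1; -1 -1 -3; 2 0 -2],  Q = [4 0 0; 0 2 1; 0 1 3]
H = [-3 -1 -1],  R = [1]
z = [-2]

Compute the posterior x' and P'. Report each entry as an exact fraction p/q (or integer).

x̄ = F·x = [-4, -6, -10]
P̄ = F·P·Fᵀ + Q = [38 4 -14; 4 36 11; -14 11 31]
y = z − H·x̄ = [-30]
S = H·P̄·Hᵀ + R = [372]
K = P̄·Hᵀ·S⁻¹ = [-26/93; -59/372; 0]
x' = x̄ + K·y = [136/31, -77/62, -10]
P' = (I − K·H)·P̄ = [830/93 -1162/93 -14; -1162/93 9911/372 11; -14 11 31]

x' = [136/31, -77/62, -10]
P' = [830/93 -1162/93 -14; -1162/93 9911/372 11; -14 11 31]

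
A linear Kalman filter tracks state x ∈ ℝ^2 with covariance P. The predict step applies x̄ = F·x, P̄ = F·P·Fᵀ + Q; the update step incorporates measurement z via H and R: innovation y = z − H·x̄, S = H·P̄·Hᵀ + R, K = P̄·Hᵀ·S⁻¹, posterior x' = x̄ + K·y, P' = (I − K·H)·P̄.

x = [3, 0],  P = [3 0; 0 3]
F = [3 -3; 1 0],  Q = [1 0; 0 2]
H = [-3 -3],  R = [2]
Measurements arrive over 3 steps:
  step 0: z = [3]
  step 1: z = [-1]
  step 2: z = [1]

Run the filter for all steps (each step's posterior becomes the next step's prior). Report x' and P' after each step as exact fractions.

step 0: x' = [-18/11, 237/352], P' = [29/11 -27/11; -27/11 439/176]
step 1: x' = [223473/401582, -95877/401582], P' = [333613/200791 -296079/200791; -296079/200791 303087/200791]
step 2: x' = [-96003987/284732644, 3723873/284732644], P' = [233638967/142366322 -207339789/142366322; -207339789/142366322 212588331/142366322]

step 0: x̄ = F·x = [9, 3]
step 0: P̄ = F·P·Fᵀ + Q = [55 9; 9 5]
step 0: y = z − H·x̄ = [39]
step 0: S = H·P̄·Hᵀ + R = [704]
step 0: K = P̄·Hᵀ·S⁻¹ = [-3/11; -21/352]
step 0: x' = x̄ + K·y = [-18/11, 237/352]
step 0: P' = (I − K·H)·P̄ = [29/11 -27/11; -27/11 439/176]
step 1: x̄ = F·x = [-2439/352, -18/11]
step 1: P̄ = F·P·Fᵀ + Q = [16079/176 168/11; 168/11 51/11]
step 1: y = z − H·x̄ = [-9397/352]
step 1: S = H·P̄·Hᵀ + R = [200791/176]
step 1: K = P̄·Hᵀ·S⁻¹ = [-56301/200791; -10512/200791]
step 1: x' = x̄ + K·y = [223473/401582, -95877/401582]
step 1: P' = (I − K·H)·P̄ = [333613/200791 -296079/200791; -296079/200791 303087/200791]
step 2: x̄ = F·x = [479025/200791, 223473/401582]
step 2: P̄ = F·P·Fᵀ + Q = [11260513/200791 1889076/200791; 1889076/200791 735195/200791]
step 2: y = z − H·x̄ = [3946151/401582]
step 2: S = H·P̄·Hᵀ + R = [142366322/200791]
step 2: K = P̄·Hᵀ·S⁻¹ = [-39448767/142366322; -7872813/142366322]
step 2: x' = x̄ + K·y = [-96003987/284732644, 3723873/284732644]
step 2: P' = (I − K·H)·P̄ = [233638967/142366322 -207339789/142366322; -207339789/142366322 212588331/142366322]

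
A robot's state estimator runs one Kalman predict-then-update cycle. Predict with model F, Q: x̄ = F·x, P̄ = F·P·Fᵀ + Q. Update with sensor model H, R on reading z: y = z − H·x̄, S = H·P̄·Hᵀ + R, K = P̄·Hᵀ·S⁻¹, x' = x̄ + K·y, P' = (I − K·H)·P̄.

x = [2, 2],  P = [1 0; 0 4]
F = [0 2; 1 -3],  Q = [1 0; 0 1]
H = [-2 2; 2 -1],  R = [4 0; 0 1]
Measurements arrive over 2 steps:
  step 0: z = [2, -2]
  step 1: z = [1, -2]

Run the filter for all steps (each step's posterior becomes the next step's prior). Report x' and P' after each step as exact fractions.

step 0: x̄ = F·x = [4, -4]
step 0: P̄ = F·P·Fᵀ + Q = [17 -24; -24 38]
step 0: y = z − H·x̄ = [18, -14]
step 0: S = H·P̄·Hᵀ + R = [416 -288; -288 203]
step 0: K = P̄·Hᵀ·S⁻¹ = [29/752 16/47; 101/376 -2/47]
step 0: x' = x̄ + K·y = [-27/376, 269/188]
step 0: P' = (I − K·H)·P̄ = [157/376 93/188; 93/188 97/94]
step 1: x̄ = F·x = [269/94, -1641/376]
step 1: P̄ = F·P·Fᵀ + Q = [241/47 -489/94; -489/94 2909/376]
step 1: y = z − H·x̄ = [2905/188, -4545/376]
step 1: S = H·P̄·Hᵀ + R = [9125/94 -12633/188; -12633/188 18821/376]
step 1: K = P̄·Hᵀ·S⁻¹ = [857/64622 10553/32311; 14347/64622 -2080/32311]
step 1: x' = x̄ + K·y = [-56953/64622, -10057/64622]
step 1: P' = (I − K·H)·P̄ = [11410/32311 12267/32311; 12267/32311 26614/32311]

step 0: x' = [-27/376, 269/188], P' = [157/376 93/188; 93/188 97/94]
step 1: x' = [-56953/64622, -10057/64622], P' = [11410/32311 12267/32311; 12267/32311 26614/32311]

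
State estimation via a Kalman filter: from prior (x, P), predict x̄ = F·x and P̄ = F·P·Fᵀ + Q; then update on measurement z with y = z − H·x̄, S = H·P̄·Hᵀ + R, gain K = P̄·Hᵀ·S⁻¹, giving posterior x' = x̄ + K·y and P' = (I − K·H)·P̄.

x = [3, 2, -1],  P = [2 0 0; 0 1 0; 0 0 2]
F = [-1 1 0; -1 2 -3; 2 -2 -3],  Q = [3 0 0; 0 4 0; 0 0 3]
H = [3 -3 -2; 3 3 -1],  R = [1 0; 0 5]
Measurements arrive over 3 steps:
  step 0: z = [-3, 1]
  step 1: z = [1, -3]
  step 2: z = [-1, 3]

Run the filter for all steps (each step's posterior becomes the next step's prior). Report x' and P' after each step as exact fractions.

step 0: x̄ = F·x = [-1, 4, 5]
step 0: P̄ = F·P·Fᵀ + Q = [6 4 -6; 4 28 10; -6 10 33]
step 0: y = z − H·x̄ = [22, -3]
step 0: S = H·P̄·Hᵀ + R = [559 -108; -108 392]
step 0: K = P̄·Hᵀ·S⁻¹ = [1368/25933 5517/51866; -3347/25933 19069/103732; -11739/51866 -24051/207464]
step 0: x' = x̄ + K·y = [-8225/51866, 63185/103732, 76441/207464]
step 0: P' = (I − K·H)·P̄ = [31668/25933 -7643/25933 116565/51866; -7643/25933 16433/51866 -88463/103732; 116565/51866 -88463/103732 988257/207464]
step 1: x̄ = F·x = [79635/103732, 56317/207464, -547863/207464]
step 1: P̄ = F·P·Fᵀ + Q = [265939/51866 1248899/103732 523415/103732; 1248899/103732 15405689/207464 6359053/207464; 523415/103732 6359053/207464 3563929/207464]
step 1: y = z − H·x̄ = [-1197121/207464, -227127/25933]
step 1: S = H·P̄·Hᵀ + R = [181474497/207464 -18806021/25933; -18806021/25933 19168915/25933]
step 1: K = P̄·Hᵀ·S⁻¹ = [2261558354/25039054519 3792399779/25039054519; -3686095549/25039054519 4115179211/25039054519; -3521370745/25039054519 -408945064/25039054519]
step 1: x' = x̄ + K·y = [-27041992162/25039054519, -7974972266/25039054519, -42221324827/25039054519]
step 1: P' = (I − K·H)·P̄ = [21928507070/25039054519 -3347009086/25039054519 36782495057/25039054519; -3347009086/25039054519 6097657213/25039054519 -12323951674/25039054519; 36782495057/25039054519 -12323951674/25039054519 75420355469/25039054519]
step 2: x̄ = F·x = [19067019896/25039054519, 137756022111/25039054519, 88529934689/25039054519]
step 2: P̄ = F·P·Fᵀ + Q = [109837346012/25039054519 191484188947/25039054519 77878975283/25039054519; 191484188947/25039054519 1207228979993/25039054519 480106016542/25039054519; 77878975283/25039054519 480106016542/25039054519 303503731826/25039054519]
step 2: y = z − H·x̄ = [508087821504/25039054519, -306822027775/25039054519]
step 2: S = H·P̄·Hᵀ + R = [14472660009930/25039054519 -11410746069350/25039054519; -11410746069350/25039054519 12381101388562/25039054519]
step 2: K = P̄·Hᵀ·S⁻¹ = [89164006734221/978118903187320 29487486646603/195623780637464; -36013169528957/244529725796830 8040375442559/48905945159366; -68069574485723/489059451593660 -1720242690991/97811890318732]
step 2: x' = x̄ + K·y = [747468570635841/978118903187320, 121920257537483/244529725796830, 453296718629367/489059451593660]
step 2: P' = (I − K·H)·P̄ = [853303843763759/978118903187320 -32630589047093/244529725796830 715578648280543/489059451593660; -32630589047093/244529725796830 29773539377677/122264862898415 -60129958469596/122264862898415; 715578648280543/489059451593660 -60129958469596/122264862898415 367045627620313/122264862898415]

step 0: x' = [-8225/51866, 63185/103732, 76441/207464], P' = [31668/25933 -7643/25933 116565/51866; -7643/25933 16433/51866 -88463/103732; 116565/51866 -88463/103732 988257/207464]
step 1: x' = [-27041992162/25039054519, -7974972266/25039054519, -42221324827/25039054519], P' = [21928507070/25039054519 -3347009086/25039054519 36782495057/25039054519; -3347009086/25039054519 6097657213/25039054519 -12323951674/25039054519; 36782495057/25039054519 -12323951674/25039054519 75420355469/25039054519]
step 2: x' = [747468570635841/978118903187320, 121920257537483/244529725796830, 453296718629367/489059451593660], P' = [853303843763759/978118903187320 -32630589047093/244529725796830 715578648280543/489059451593660; -32630589047093/244529725796830 29773539377677/122264862898415 -60129958469596/122264862898415; 715578648280543/489059451593660 -60129958469596/122264862898415 367045627620313/122264862898415]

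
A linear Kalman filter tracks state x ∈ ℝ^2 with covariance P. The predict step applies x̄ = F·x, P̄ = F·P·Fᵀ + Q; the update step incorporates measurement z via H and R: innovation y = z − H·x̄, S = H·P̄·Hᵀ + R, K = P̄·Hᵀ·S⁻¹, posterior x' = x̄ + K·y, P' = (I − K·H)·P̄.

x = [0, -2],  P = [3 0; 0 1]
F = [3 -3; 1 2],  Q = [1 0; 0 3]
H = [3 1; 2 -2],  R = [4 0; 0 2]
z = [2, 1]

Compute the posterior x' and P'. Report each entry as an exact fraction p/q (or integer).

x̄ = F·x = [6, -4]
P̄ = F·P·Fᵀ + Q = [37 3; 3 10]
y = z − H·x̄ = [-12, -19]
S = H·P̄·Hᵀ + R = [365 190; 190 166]
K = P̄·Hᵀ·S⁻¹ = [38/155 4/31; 2907/12245 -872/2449]
x' = x̄ + K·y = [94/155, -1024/12245]
P' = (I − K·H)·P̄ = [43/155 23/155; 23/155 6177/12245]

x' = [94/155, -1024/12245]
P' = [43/155 23/155; 23/155 6177/12245]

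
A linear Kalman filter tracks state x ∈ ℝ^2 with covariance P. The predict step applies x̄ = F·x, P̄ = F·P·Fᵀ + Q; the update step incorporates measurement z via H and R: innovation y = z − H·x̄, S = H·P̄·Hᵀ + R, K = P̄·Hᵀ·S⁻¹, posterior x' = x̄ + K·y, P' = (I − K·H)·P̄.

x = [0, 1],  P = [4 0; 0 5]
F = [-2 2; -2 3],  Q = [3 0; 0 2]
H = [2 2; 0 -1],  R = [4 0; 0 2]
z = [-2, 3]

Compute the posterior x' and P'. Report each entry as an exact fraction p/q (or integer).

x' = [146/397, -675/397]
P' = [1101/794 -295/397; -295/397 404/397]

x̄ = F·x = [2, 3]
P̄ = F·P·Fᵀ + Q = [39 46; 46 63]
y = z − H·x̄ = [-12, 6]
S = H·P̄·Hᵀ + R = [780 -218; -218 65]
K = P̄·Hᵀ·S⁻¹ = [511/1588 295/794; 109/794 -202/397]
x' = x̄ + K·y = [146/397, -675/397]
P' = (I − K·H)·P̄ = [1101/794 -295/397; -295/397 404/397]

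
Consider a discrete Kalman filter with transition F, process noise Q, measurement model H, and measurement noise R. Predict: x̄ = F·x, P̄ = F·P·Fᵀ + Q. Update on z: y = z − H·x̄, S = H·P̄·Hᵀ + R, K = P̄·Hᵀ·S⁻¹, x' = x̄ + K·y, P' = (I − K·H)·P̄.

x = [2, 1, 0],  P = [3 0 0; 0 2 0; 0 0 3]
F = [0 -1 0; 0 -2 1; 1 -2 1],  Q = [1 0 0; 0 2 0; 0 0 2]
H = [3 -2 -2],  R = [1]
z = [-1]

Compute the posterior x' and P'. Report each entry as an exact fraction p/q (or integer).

x̄ = F·x = [-1, -2, 0]
P̄ = F·P·Fᵀ + Q = [3 4 4; 4 13 11; 4 11 16]
y = z − H·x̄ = [-2]
S = H·P̄·Hᵀ + R = [136]
K = P̄·Hᵀ·S⁻¹ = [-7/136; -9/34; -21/68]
x' = x̄ + K·y = [-61/68, -25/17, 21/34]
P' = (I − K·H)·P̄ = [359/136 73/34 125/68; 73/34 59/17 -2/17; 125/68 -2/17 103/34]

x' = [-61/68, -25/17, 21/34]
P' = [359/136 73/34 125/68; 73/34 59/17 -2/17; 125/68 -2/17 103/34]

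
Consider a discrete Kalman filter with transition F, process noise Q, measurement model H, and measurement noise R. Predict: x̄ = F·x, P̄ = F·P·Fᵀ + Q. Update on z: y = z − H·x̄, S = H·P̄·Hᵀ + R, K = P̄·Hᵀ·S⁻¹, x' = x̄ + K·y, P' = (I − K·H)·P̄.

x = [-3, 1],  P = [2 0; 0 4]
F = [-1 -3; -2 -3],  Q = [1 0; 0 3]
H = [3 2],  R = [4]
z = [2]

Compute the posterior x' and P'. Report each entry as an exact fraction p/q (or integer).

x' = [-788/1023, 2213/1023]
P' = [1088/1023 -1238/1023; -1238/1023 2285/1023]

x̄ = F·x = [0, 3]
P̄ = F·P·Fᵀ + Q = [39 40; 40 47]
y = z − H·x̄ = [-4]
S = H·P̄·Hᵀ + R = [1023]
K = P̄·Hᵀ·S⁻¹ = [197/1023; 214/1023]
x' = x̄ + K·y = [-788/1023, 2213/1023]
P' = (I − K·H)·P̄ = [1088/1023 -1238/1023; -1238/1023 2285/1023]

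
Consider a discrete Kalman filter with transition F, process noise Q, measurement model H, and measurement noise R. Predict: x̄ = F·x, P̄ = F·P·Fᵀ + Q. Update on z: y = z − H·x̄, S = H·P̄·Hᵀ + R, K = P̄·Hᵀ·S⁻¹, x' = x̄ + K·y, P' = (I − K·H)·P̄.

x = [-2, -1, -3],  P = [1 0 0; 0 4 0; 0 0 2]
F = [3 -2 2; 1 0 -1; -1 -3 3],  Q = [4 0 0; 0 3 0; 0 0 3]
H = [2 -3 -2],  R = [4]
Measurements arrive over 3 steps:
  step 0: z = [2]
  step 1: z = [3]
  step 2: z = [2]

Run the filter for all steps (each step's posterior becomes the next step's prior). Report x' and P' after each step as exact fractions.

step 0: x' = [-49/6, 0, -53/6], P' = [3653/102 -6/17 3685/102; -6/17 96/17 -148/17; 3685/102 -148/17 5075/102]
step 1: x' = [-1037/13730, 12824/34325, -14126/6865], P' = [268528/1373 -267157/6865 692961/2746; -267157/6865 558538/34325 -434642/6865; 692961/2746 -434642/6865 952049/2746]
step 2: x' = [-652116368/470403049, 846724466/470403049, -2392099738/470403049], P' = [292303602643/940806098 -32003468077/470403049 193212433215/470403049; -32003468077/470403049 11223963474/470403049 -48792946338/470403049; 193212433215/470403049 -48792946338/470403049 265857710524/470403049]

step 0: x̄ = F·x = [-10, 1, -4]
step 0: P̄ = F·P·Fᵀ + Q = [37 -1 33; -1 6 -7; 33 -7 58]
step 0: y = z − H·x̄ = [17]
step 0: S = H·P̄·Hᵀ + R = [102]
step 0: K = P̄·Hᵀ·S⁻¹ = [11/102; -1/17; -29/102]
step 0: x' = x̄ + K·y = [-49/6, 0, -53/6]
step 0: P' = (I − K·H)·P̄ = [3653/102 -6/17 3685/102; -6/17 96/17 -148/17; 3685/102 -148/17 5075/102]
step 1: x̄ = F·x = [-253/6, 2/3, -55/3]
step 1: P̄ = F·P·Fᵀ + Q = [107645/102 -2290/51 29825/51; -2290/51 832/51 -3347/51; 29825/51 -3347/51 24238/51]
step 1: y = z − H·x̄ = [158/3]
step 1: S = H·P̄·Hᵀ + R = [68650/51]
step 1: K = P̄·Hᵀ·S⁻¹ = [10973/13730; -191/34325; 4243/13730]
step 1: x' = x̄ + K·y = [-1037/13730, 12824/34325, -14126/6865]
step 1: P' = (I − K·H)·P̄ = [268528/1373 -267157/6865 692961/2746; -267157/6865 558538/34325 -434642/6865; 692961/2746 -434642/6865 952049/2746]
step 2: x̄ = F·x = [-349371/68650, 5443/2746, -495539/68650]
step 2: P̄ = F·P·Fᵀ + Q = [247751952/34325 -1119879/2746 301356811/68650; -1119879/2746 111421/2746 -822341/2746; 301356811/68650 -822341/2746 196159049/68650]
step 2: y = z − H·x̄ = [253189/68650]
step 2: S = H·P̄·Hᵀ + R = [470403049/68650]
step 2: K = P̄·Hᵀ·S⁻¹ = [472285111/470403049; -23233475/470403049; 272071099/470403049]
step 2: x' = x̄ + K·y = [-652116368/470403049, 846724466/470403049, -2392099738/470403049]
step 2: P' = (I − K·H)·P̄ = [292303602643/940806098 -32003468077/470403049 193212433215/470403049; -32003468077/470403049 11223963474/470403049 -48792946338/470403049; 193212433215/470403049 -48792946338/470403049 265857710524/470403049]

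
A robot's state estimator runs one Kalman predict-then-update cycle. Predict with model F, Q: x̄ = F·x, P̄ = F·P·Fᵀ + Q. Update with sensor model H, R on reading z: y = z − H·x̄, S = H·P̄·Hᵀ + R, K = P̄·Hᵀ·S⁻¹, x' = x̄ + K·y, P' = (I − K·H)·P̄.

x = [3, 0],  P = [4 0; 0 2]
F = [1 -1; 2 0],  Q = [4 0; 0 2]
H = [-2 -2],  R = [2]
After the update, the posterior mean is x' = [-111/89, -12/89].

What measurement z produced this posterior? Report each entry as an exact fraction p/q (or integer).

z = [3]

x̄ = F·x = [3, 6]
P̄ = F·P·Fᵀ + Q = [10 8; 8 18]
S = H·P̄·Hᵀ + R = [178]
K = P̄·Hᵀ·S⁻¹ = [-18/89; -26/89]
x' − x̄ = [-378/89, -546/89] = K·y
y = (KᵀK)⁻¹·Kᵀ·(x' − x̄) = [21]
z = y + H·x̄ = [21] + [-18] = [3]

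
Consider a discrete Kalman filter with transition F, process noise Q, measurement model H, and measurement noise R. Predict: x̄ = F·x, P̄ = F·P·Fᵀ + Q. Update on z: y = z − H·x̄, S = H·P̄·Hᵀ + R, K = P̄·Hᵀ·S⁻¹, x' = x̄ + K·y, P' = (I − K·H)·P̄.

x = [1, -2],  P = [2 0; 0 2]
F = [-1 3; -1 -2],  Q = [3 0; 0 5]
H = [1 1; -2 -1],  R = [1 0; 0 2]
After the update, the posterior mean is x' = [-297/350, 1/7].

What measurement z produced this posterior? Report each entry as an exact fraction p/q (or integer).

z = [-1, 1]

x̄ = F·x = [-7, 3]
P̄ = F·P·Fᵀ + Q = [23 -10; -10 15]
S = H·P̄·Hᵀ + R = [19 -31; -31 69]
K = P̄·Hᵀ·S⁻¹ = [-219/350 -281/350; 10/7 5/7]
x' − x̄ = [2153/350, -20/7] = K·y
y = (KᵀK)⁻¹·Kᵀ·(x' − x̄) = [3, -10]
z = y + H·x̄ = [3, -10] + [-4, 11] = [-1, 1]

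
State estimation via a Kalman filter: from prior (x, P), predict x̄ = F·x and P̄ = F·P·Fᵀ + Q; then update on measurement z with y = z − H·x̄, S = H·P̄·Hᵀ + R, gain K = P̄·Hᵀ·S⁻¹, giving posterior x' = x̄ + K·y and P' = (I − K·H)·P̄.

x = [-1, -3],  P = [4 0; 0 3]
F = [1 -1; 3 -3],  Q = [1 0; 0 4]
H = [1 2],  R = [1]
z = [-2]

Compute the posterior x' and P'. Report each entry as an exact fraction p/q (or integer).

x̄ = F·x = [2, 6]
P̄ = F·P·Fᵀ + Q = [8 21; 21 67]
y = z − H·x̄ = [-16]
S = H·P̄·Hᵀ + R = [361]
K = P̄·Hᵀ·S⁻¹ = [50/361; 155/361]
x' = x̄ + K·y = [-78/361, -314/361]
P' = (I − K·H)·P̄ = [388/361 -169/361; -169/361 162/361]

x' = [-78/361, -314/361]
P' = [388/361 -169/361; -169/361 162/361]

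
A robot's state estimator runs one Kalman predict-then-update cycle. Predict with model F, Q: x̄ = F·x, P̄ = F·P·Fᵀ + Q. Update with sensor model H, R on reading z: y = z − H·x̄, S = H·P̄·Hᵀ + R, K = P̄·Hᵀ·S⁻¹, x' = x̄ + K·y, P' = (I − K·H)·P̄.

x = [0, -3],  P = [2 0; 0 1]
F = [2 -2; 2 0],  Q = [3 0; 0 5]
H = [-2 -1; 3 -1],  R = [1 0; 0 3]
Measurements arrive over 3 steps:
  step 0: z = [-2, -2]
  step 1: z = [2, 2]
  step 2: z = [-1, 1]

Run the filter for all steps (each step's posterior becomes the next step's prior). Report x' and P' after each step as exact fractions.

step 0: x' = [628/3693, 1820/1231], P' = [569/3693 -123/1231; -123/1231 930/1231]
step 1: x' = [-503498/4454637, -2379402/1484879], P' = [684205/4454637 -146699/1484879; -146699/1484879 1073898/1484879]
step 2: x' = [828470527/1757466399, 35016681/585822133], P' = [809418941/5272399197 -173476315/1757466399; -173476315/1757466399 423608222/585822133]

step 0: x̄ = F·x = [6, 0]
step 0: P̄ = F·P·Fᵀ + Q = [15 8; 8 13]
step 0: y = z − H·x̄ = [10, -20]
step 0: S = H·P̄·Hᵀ + R = [106 -85; -85 103]
step 0: K = P̄·Hᵀ·S⁻¹ = [-769/3693 692/3693; -684/1231 -433/1231]
step 0: x' = x̄ + K·y = [628/3693, 1820/1231]
step 0: P' = (I − K·H)·P̄ = [569/3693 -123/1231; -123/1231 930/1231]
step 1: x̄ = F·x = [-9664/3693, 1256/3693]
step 1: P̄ = F·P·Fᵀ + Q = [27467/3693 3752/3693; 3752/3693 20741/3693]
step 1: y = z − H·x̄ = [-3562/1231, 37634/3693]
step 1: S = H·P̄·Hᵀ + R = [49770/1231 -49271/1231; -49271/1231 256511/3693]
step 1: K = P̄·Hᵀ·S⁻¹ = [-928313/4454637 276968/1484879; -780500/1484879 -504665/1484879]
step 1: x' = x̄ + K·y = [-503498/4454637, -2379402/1484879]
step 1: P' = (I − K·H)·P̄ = [684205/4454637 -146699/1484879; -146699/1484879 1073898/1484879]
step 2: x̄ = F·x = [13269416/4454637, -1006996/4454637]
step 2: P̄ = F·P·Fᵀ + Q = [32508283/4454637 4497208/4454637; 4497208/4454637 25010005/4454637]
step 2: y = z − H·x̄ = [638703/134989, -36360607/4454637]
step 2: S = H·P̄·Hᵀ + R = [5378382/134989 -5288997/134989; -5288997/134989 303965215/4454637]
step 2: K = P̄·Hᵀ·S⁻¹ = [-1098408937/5272399197 109210584/585822133; -923872036/1757466399 -199028179/585822133]
step 2: x' = x̄ + K·y = [828470527/1757466399, 35016681/585822133]
step 2: P' = (I − K·H)·P̄ = [809418941/5272399197 -173476315/1757466399; -173476315/1757466399 423608222/585822133]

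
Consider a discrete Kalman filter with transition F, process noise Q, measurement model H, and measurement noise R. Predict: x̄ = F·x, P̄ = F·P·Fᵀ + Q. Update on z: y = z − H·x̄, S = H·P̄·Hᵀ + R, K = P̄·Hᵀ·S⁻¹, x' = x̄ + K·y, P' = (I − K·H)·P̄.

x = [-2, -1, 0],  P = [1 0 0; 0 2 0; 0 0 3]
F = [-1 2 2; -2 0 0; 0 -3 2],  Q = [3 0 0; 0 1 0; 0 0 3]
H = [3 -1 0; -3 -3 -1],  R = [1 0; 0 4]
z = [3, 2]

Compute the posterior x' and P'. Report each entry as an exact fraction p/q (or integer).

x̄ = F·x = [0, 4, 3]
P̄ = F·P·Fᵀ + Q = [24 2 0; 2 5 0; 0 0 33]
y = z − H·x̄ = [7, 17]
S = H·P̄·Hᵀ + R = [210 -213; -213 334]
K = P̄·Hᵀ·S⁻¹ = [6766/24771 -490/8257; -4139/24771 -1399/8257; -2343/8257 -2310/8257]
x' = x̄ + K·y = [22372/24771, -1238/24771, -30900/8257]
P' = (I − K·H)·P̄ = [6224/24771 11906/24771 -16170/8257; 11906/24771 39857/24771 -46167/8257; -16170/8257 -46167/8257 196251/8257]

x' = [22372/24771, -1238/24771, -30900/8257]
P' = [6224/24771 11906/24771 -16170/8257; 11906/24771 39857/24771 -46167/8257; -16170/8257 -46167/8257 196251/8257]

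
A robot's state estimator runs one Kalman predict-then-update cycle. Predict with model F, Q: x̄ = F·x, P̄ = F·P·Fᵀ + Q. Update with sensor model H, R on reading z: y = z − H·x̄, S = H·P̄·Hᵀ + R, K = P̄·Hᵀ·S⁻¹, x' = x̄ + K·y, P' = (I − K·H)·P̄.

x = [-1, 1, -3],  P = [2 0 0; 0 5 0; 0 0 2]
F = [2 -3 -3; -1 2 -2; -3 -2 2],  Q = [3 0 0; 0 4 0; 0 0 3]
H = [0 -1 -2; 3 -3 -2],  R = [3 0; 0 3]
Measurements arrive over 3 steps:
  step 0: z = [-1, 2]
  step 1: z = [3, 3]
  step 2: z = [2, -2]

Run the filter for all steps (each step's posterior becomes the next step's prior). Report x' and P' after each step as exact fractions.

step 0: x̄ = F·x = [4, 9, -5]
step 0: P̄ = F·P·Fᵀ + Q = [74 -22 6; -22 34 -22; 6 -22 49]
step 0: y = z − H·x̄ = [-2, 7]
step 0: S = H·P̄·Hᵀ + R = [145 152; 152 1231]
step 0: K = P̄·Hᵀ·S⁻¹ = [-29642/155391 38500/155391; 10386/51797 -6500/51797; -30476/51797 3174/51797]
step 0: x' = x̄ + K·y = [950348/155391, 399901/51797, -175815/51797]
step 0: P' = (I − K·H)·P̄ = [1169354/155391 550606/51797 -260482/51797; 550606/51797 851238/51797 -441198/51797; -260482/51797 -441198/51797 266313/51797]
step 1: x̄ = F·x = [-116078/155391, 2503948/155391, -2101780/51797]
step 1: P̄ = F·P·Fᵀ + Q = [1048310/155391 -523186/155391 537606/51797; -523186/155391 16057226/155391 -10074786/51797; 537606/51797 -10074786/51797 21396297/51797]
step 1: y = z − H·x̄ = [-9640559/155391, -1428143/51797]
step 1: S = H·P̄·Hᵀ + R = [152381531/155391 18341676/51797; 18341676/51797 12847599/51797]
step 1: K = P̄·Hᵀ·S⁻¹ = [-44352658/678207139 805657844/6103864251; 267376370/678207139 -1739742080/6103864251; -470650488/678207139 842358526/6103864251]
step 1: x' = x̄ + K·y = [-2008150016/6103864251, -2969019622/6103864251, -8108323726/6103864251]
step 1: P' = (I − K·H)·P̄ = [8838969814/2034621417 12656038838/2034621417 -6128432458/2034621417; 12656038838/2034621417 21057122962/2034621417 -11731755146/2034621417; -6128432458/2034621417 -11731755146/2034621417 7983804769/2034621417]
step 2: x̄ = F·x = [29215730012/6103864251, 12286758224/6103864251, -472684240/678207139]
step 2: P̄ = F·P·Fᵀ + Q = [13325223898/2034621417 -1397144462/2034621417 3005554170/678207139; -1397144462/2034621417 151857322390/2034621417 -86212909278/678207139; 3005554170/678207139 -86212909278/678207139 173695333407/678207139]
step 2: y = z − H·x̄ = [15986170406/6103864251, -7944773354/678207139]
step 2: S = H·P̄·Hᵀ + R = [1207750276189/2034621417 140299201236/678207139; 140299201236/678207139 130124899305/678207139]
step 2: K = P̄·Hᵀ·S⁻¹ = [-318450167950/5357632555269 134428997732/1025929638243; 2156070342286/5357632555269 -293995281248/1025929638243; -3735163965560/5357632555269 142520006542/1025929638243]
step 2: x' = x̄ + K·y = [149275891632608/48218692997421, 309749555676364/48218692997421, -200116994004764/48218692997421]
step 2: P' = (I − K·H)·P̄ = [70402491391418/16072897665807 101011629884650/16072897665807 -49072789186550/16072897665807; 101011629884650/16072897665807 168128650476590/16072897665807 -93766641778582/16072897665807; -49072789186550/16072897665807 -93766641778582/16072897665807 63691558734311/16072897665807]

step 0: x' = [950348/155391, 399901/51797, -175815/51797], P' = [1169354/155391 550606/51797 -260482/51797; 550606/51797 851238/51797 -441198/51797; -260482/51797 -441198/51797 266313/51797]
step 1: x' = [-2008150016/6103864251, -2969019622/6103864251, -8108323726/6103864251], P' = [8838969814/2034621417 12656038838/2034621417 -6128432458/2034621417; 12656038838/2034621417 21057122962/2034621417 -11731755146/2034621417; -6128432458/2034621417 -11731755146/2034621417 7983804769/2034621417]
step 2: x' = [149275891632608/48218692997421, 309749555676364/48218692997421, -200116994004764/48218692997421], P' = [70402491391418/16072897665807 101011629884650/16072897665807 -49072789186550/16072897665807; 101011629884650/16072897665807 168128650476590/16072897665807 -93766641778582/16072897665807; -49072789186550/16072897665807 -93766641778582/16072897665807 63691558734311/16072897665807]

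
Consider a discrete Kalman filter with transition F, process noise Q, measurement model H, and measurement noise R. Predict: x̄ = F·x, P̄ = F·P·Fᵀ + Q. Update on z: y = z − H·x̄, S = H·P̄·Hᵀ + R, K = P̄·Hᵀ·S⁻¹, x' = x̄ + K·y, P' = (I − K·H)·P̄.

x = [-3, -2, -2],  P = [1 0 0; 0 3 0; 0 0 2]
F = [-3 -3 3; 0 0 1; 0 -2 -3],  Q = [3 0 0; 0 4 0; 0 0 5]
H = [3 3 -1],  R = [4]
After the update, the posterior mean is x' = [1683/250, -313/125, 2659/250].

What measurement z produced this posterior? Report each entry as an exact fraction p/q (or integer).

z = [2]

x̄ = F·x = [9, -2, 10]
P̄ = F·P·Fᵀ + Q = [57 6 0; 6 6 -6; 0 -6 35]
S = H·P̄·Hᵀ + R = [750]
K = P̄·Hᵀ·S⁻¹ = [63/250; 7/125; -53/750]
x' − x̄ = [-567/250, -63/125, 159/250] = K·y
y = (KᵀK)⁻¹·Kᵀ·(x' − x̄) = [-9]
z = y + H·x̄ = [-9] + [11] = [2]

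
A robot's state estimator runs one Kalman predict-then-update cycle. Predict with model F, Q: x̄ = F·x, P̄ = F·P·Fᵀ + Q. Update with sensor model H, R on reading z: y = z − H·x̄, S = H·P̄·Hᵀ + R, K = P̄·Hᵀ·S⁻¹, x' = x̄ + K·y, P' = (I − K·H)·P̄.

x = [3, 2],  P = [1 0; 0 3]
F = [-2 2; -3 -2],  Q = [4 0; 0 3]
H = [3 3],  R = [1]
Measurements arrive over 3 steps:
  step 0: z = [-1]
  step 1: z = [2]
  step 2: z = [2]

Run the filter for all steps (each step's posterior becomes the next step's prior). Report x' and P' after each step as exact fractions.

step 0: x̄ = F·x = [-2, -13]
step 0: P̄ = F·P·Fᵀ + Q = [20 -6; -6 24]
step 0: y = z − H·x̄ = [44]
step 0: S = H·P̄·Hᵀ + R = [289]
step 0: K = P̄·Hᵀ·S⁻¹ = [42/289; 54/289]
step 0: x' = x̄ + K·y = [1270/289, -1381/289]
step 0: P' = (I − K·H)·P̄ = [4016/289 -4002/289; -4002/289 4020/289]
step 1: x̄ = F·x = [-5302/289, -1048/289]
step 1: P̄ = F·P·Fᵀ + Q = [65316/289 16020/289; 16020/289 5067/289]
step 1: y = z − H·x̄ = [19628/289]
step 1: S = H·P̄·Hᵀ + R = [922096/289]
step 1: K = P̄·Hᵀ·S⁻¹ = [30501/115262; 63261/922096]
step 1: x' = x̄ + K·y = [-3076/8233, 34025/32932]
step 1: P' = (I − K·H)·P̄ = [148728/57631 -287289/115262; -287289/115262 2319399/922096]
step 2: x̄ = F·x = [46329/16466, -15569/16466]
step 2: P̄ = F·P·Fᵀ + Q = [1459681/32932 342747/32932; 342747/32932 1470243/230524]
step 2: y = z − H·x̄ = [-29674/8233]
step 2: S = H·P̄·Hᵀ + R = [37152184/57631]
step 2: K = P̄·Hᵀ·S⁻¹ = [9462747/37152184; 362763/4644023]
step 2: x' = x̄ + K·y = [35212815/18576092, -11397067/9288046]
step 2: P' = (I − K·H)·P̄ = [92996983/37152184 -44921367/18576092; -44921367/18576092 45405051/18576092]

step 0: x' = [1270/289, -1381/289], P' = [4016/289 -4002/289; -4002/289 4020/289]
step 1: x' = [-3076/8233, 34025/32932], P' = [148728/57631 -287289/115262; -287289/115262 2319399/922096]
step 2: x' = [35212815/18576092, -11397067/9288046], P' = [92996983/37152184 -44921367/18576092; -44921367/18576092 45405051/18576092]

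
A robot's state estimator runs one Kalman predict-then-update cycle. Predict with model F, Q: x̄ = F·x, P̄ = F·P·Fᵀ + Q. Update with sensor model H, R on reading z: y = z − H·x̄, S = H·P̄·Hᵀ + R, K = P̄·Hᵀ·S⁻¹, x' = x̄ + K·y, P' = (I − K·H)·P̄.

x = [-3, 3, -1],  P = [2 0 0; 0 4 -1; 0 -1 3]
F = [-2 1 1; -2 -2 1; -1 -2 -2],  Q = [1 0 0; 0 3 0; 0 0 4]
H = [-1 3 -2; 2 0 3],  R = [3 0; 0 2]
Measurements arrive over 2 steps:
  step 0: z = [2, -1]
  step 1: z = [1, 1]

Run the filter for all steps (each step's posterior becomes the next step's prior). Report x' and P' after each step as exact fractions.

step 0: x̄ = F·x = [8, -1, -1]
step 0: P̄ = F·P·Fᵀ + Q = [14 4 -6; 4 34 12; -6 12 26]
step 0: y = z − H·x̄ = [11, -14]
step 0: S = H·P̄·Hᵀ + R = [235 -10; -10 220]
step 0: K = P̄·Hᵀ·S⁻¹ = [23/516 49/1032; 209/645 277/1290; -77/2580 1541/5160]
step 0: x' = x̄ + K·y = [673/86, -19/43, -2369/430]
step 0: P' = (I − K·H)·P̄ = [6749/516 -179/129 -4483/516; -179/129 74/129 689/645; -4483/516 689/645 15457/2580]
step 1: x̄ = F·x = [-9289/430, -8719/430, 1753/430]
step 1: P̄ = F·P·Fᵀ + Q = [263989/2580 227221/2580 -55393/2580; 227221/2580 214093/2580 -40717/2580; -55393/2580 -40717/2580 29881/2580]
step 1: y = z − H·x̄ = [10402/215, 13749/430]
step 1: S = H·P̄·Hᵀ + R = [305449/645 33868/129; 33868/129 665329/2580]
step 1: K = P̄·Hᵀ·S⁻¹ = [206456575/686201049 162959119/686201049; 203972663/686201049 135054251/686201049; -135379850/686201049 116021617/686201049]
step 1: x' = x̄ + K·y = [375641789/686201049, 272840074/686201049, -42676159/686201049]
step 1: P' = (I − K·H)·P̄ = [5072496436/686201049 -284727865/686201049 -3273024878/686201049; -284727865/686201049 295633204/686201049 279854744/686201049; -3273024878/686201049 279854744/686201049 2259364330/686201049]

step 0: x' = [673/86, -19/43, -2369/430], P' = [6749/516 -179/129 -4483/516; -179/129 74/129 689/645; -4483/516 689/645 15457/2580]
step 1: x' = [375641789/686201049, 272840074/686201049, -42676159/686201049], P' = [5072496436/686201049 -284727865/686201049 -3273024878/686201049; -284727865/686201049 295633204/686201049 279854744/686201049; -3273024878/686201049 279854744/686201049 2259364330/686201049]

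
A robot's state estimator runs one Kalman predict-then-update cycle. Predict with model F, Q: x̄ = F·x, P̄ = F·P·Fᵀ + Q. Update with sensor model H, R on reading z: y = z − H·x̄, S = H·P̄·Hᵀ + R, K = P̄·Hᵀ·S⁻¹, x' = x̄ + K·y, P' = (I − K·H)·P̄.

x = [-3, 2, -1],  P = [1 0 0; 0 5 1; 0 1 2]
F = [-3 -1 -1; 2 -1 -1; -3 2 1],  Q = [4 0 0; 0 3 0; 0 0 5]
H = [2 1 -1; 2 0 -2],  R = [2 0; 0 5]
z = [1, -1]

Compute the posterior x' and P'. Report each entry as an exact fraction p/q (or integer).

x̄ = F·x = [8, -7, 12]
P̄ = F·P·Fᵀ + Q = [22 3 -6; 3 16 -21; -6 -21 40]
y = z − H·x̄ = [4, 7]
S = H·P̄·Hᵀ + R = [224 252; 252 301]
K = P̄·Hᵀ·S⁻¹ = [263/560 -29/140; 121/560 -3/140; 173/560 -79/140]
x' = x̄ + K·y = [59/7, -44/7, 65/7]
P' = (I − K·H)·P̄ = [4877/560 -4061/560 5167/560; -4061/560 619/80 -4031/560; 5167/560 -4031/560 851/80]

x' = [59/7, -44/7, 65/7]
P' = [4877/560 -4061/560 5167/560; -4061/560 619/80 -4031/560; 5167/560 -4031/560 851/80]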